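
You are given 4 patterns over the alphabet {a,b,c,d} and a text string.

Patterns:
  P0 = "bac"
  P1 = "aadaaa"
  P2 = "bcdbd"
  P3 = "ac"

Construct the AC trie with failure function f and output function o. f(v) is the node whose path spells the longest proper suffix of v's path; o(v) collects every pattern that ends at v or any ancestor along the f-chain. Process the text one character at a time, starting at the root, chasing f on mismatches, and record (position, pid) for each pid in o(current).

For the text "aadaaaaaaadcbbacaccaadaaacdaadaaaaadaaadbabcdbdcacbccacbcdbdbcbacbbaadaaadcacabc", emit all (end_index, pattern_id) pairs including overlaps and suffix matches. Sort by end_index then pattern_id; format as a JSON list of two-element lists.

Construct AC machine:
Trie nodes:
  n0 'ε': a→4 b→1
  n1 'b': a→2 c→10
  n2 'ba': c→3
  n3 'bac': ·  [P0 ends]
  n4 'a': a→5 c→14
  n5 'aa': d→6
  n6 'aad': a→7
  n7 'aada': a→8
  n8 'aadaa': a→9
  n9 'aadaaa': ·  [P1 ends]
  n10 'bc': d→11
  n11 'bcd': b→12
  n12 'bcdb': d→13
  n13 'bcdbd': ·  [P2 ends]
  n14 'ac': ·  [P3 ends]

Failure links (BFS by depth):
  n1('b'): parent n0 fail=0; on 'b' 0 → fail=0;  out ∅∪∅=∅
  n4('a'): parent n0 fail=0; on 'a' 0 → fail=0;  out ∅∪∅=∅
  n2('ba'): parent n1 fail=0; on 'a' 0 → fail=4;  out ∅∪∅=∅
  n5('aa'): parent n4 fail=0; on 'a' 0 → fail=4;  out ∅∪∅=∅
  n10('bc'): parent n1 fail=0; on 'c' 0 → fail=0;  out ∅∪∅=∅
  n14('ac'): parent n4 fail=0; on 'c' 0 → fail=0;  out {3}∪∅={3}
  n3('bac'): parent n2 fail=4; on 'c' 4 → fail=14;  out {0}∪{3}={0,3}
  n6('aad'): parent n5 fail=4; on 'd' 4→0 → fail=0;  out ∅∪∅=∅
  n11('bcd'): parent n10 fail=0; on 'd' 0 → fail=0;  out ∅∪∅=∅
  n7('aada'): parent n6 fail=0; on 'a' 0 → fail=4;  out ∅∪∅=∅
  n12('bcdb'): parent n11 fail=0; on 'b' 0 → fail=1;  out ∅∪∅=∅
  n8('aadaa'): parent n7 fail=4; on 'a' 4 → fail=5;  out ∅∪∅=∅
  n13('bcdbd'): parent n12 fail=1; on 'd' 1→0 → fail=0;  out {2}∪∅={2}
  n9('aadaaa'): parent n8 fail=5; on 'a' 5→4 → fail=5;  out {1}∪∅={1}

Scan:
[0] read 'a'  n0⇒n4
[1] read 'a'  n4⇒n5
[2] read 'd'  n5⇒n6
[3] read 'a'  n6⇒n7
[4] read 'a'  n7⇒n8
[5] read 'a'  n8⇒n9  emit P1@[0:5]
[6] read 'a'  n9⇒n5 (fail-walked)
[7] read 'a'  n5⇒n5 (fail-walked)
[8] read 'a'  n5⇒n5 (fail-walked)
[9] read 'a'  n5⇒n5 (fail-walked)
[10] read 'd'  n5⇒n6
[11] read 'c'  n6⇒n0 (fail-walked)
[12] read 'b'  n0⇒n1
[13] read 'b'  n1⇒n1 (fail-walked)
[14] read 'a'  n1⇒n2
[15] read 'c'  n2⇒n3  emit P0@[13:15],P3@[14:15]
[16] read 'a'  n3⇒n4 (fail-walked)
[17] read 'c'  n4⇒n14  emit P3@[16:17]
[18] read 'c'  n14⇒n0 (fail-walked)
[19] read 'a'  n0⇒n4
[20] read 'a'  n4⇒n5
[21] read 'd'  n5⇒n6
[22] read 'a'  n6⇒n7
[23] read 'a'  n7⇒n8
[24] read 'a'  n8⇒n9  emit P1@[19:24]
[25] read 'c'  n9⇒n14 (fail-walked)  emit P3@[24:25]
[26] read 'd'  n14⇒n0 (fail-walked)
[27] read 'a'  n0⇒n4
[28] read 'a'  n4⇒n5
[29] read 'd'  n5⇒n6
[30] read 'a'  n6⇒n7
[31] read 'a'  n7⇒n8
[32] read 'a'  n8⇒n9  emit P1@[27:32]
[33] read 'a'  n9⇒n5 (fail-walked)
[34] read 'a'  n5⇒n5 (fail-walked)
[35] read 'd'  n5⇒n6
[36] read 'a'  n6⇒n7
[37] read 'a'  n7⇒n8
[38] read 'a'  n8⇒n9  emit P1@[33:38]
[39] read 'd'  n9⇒n6 (fail-walked)
[40] read 'b'  n6⇒n1 (fail-walked)
[41] read 'a'  n1⇒n2
[42] read 'b'  n2⇒n1 (fail-walked)
[43] read 'c'  n1⇒n10
[44] read 'd'  n10⇒n11
[45] read 'b'  n11⇒n12
[46] read 'd'  n12⇒n13  emit P2@[42:46]
[47] read 'c'  n13⇒n0 (fail-walked)
[48] read 'a'  n0⇒n4
[49] read 'c'  n4⇒n14  emit P3@[48:49]
[50] read 'b'  n14⇒n1 (fail-walked)
[51] read 'c'  n1⇒n10
[52] read 'c'  n10⇒n0 (fail-walked)
[53] read 'a'  n0⇒n4
[54] read 'c'  n4⇒n14  emit P3@[53:54]
[55] read 'b'  n14⇒n1 (fail-walked)
[56] read 'c'  n1⇒n10
[57] read 'd'  n10⇒n11
[58] read 'b'  n11⇒n12
[59] read 'd'  n12⇒n13  emit P2@[55:59]
[60] read 'b'  n13⇒n1 (fail-walked)
[61] read 'c'  n1⇒n10
[62] read 'b'  n10⇒n1 (fail-walked)
[63] read 'a'  n1⇒n2
[64] read 'c'  n2⇒n3  emit P0@[62:64],P3@[63:64]
[65] read 'b'  n3⇒n1 (fail-walked)
[66] read 'b'  n1⇒n1 (fail-walked)
[67] read 'a'  n1⇒n2
[68] read 'a'  n2⇒n5 (fail-walked)
[69] read 'd'  n5⇒n6
[70] read 'a'  n6⇒n7
[71] read 'a'  n7⇒n8
[72] read 'a'  n8⇒n9  emit P1@[67:72]
[73] read 'd'  n9⇒n6 (fail-walked)
[74] read 'c'  n6⇒n0 (fail-walked)
[75] read 'a'  n0⇒n4
[76] read 'c'  n4⇒n14  emit P3@[75:76]
[77] read 'a'  n14⇒n4 (fail-walked)
[78] read 'b'  n4⇒n1 (fail-walked)
[79] read 'c'  n1⇒n10

Result: [[5,1],[15,0],[15,3],[17,3],[24,1],[25,3],[32,1],[38,1],[46,2],[49,3],[54,3],[59,2],[64,0],[64,3],[72,1],[76,3]]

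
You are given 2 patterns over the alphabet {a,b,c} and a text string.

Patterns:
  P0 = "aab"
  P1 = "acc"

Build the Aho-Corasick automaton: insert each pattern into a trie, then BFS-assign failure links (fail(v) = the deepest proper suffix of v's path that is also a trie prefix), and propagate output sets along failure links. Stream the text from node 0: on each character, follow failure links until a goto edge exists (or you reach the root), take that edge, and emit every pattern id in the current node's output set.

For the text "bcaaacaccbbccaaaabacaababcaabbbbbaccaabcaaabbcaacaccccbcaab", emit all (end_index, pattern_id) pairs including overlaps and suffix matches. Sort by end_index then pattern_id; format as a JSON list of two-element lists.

Build automaton:
Trie nodes:
  n0 'ε': a→1
  n1 'a': a→2 c→4
  n2 'aa': b→3
  n3 'aab': ·  [P0 ends]
  n4 'ac': c→5
  n5 'acc': ·  [P1 ends]

Failure links (BFS by depth):
  fail(1) 'a': from fail(0)=0 chase 'a': 0 ⇒ 0;  out=∅∪out(0)=∅
  fail(2) 'aa': from fail(1)=0 chase 'a': 0 ⇒ 1;  out=∅∪out(1)=∅
  fail(4) 'ac': from fail(1)=0 chase 'c': 0 ⇒ 0;  out=∅∪out(0)=∅
  fail(3) 'aab': from fail(2)=1 chase 'b': 1→0 ⇒ 0;  out={0}∪out(0)={0}
  fail(5) 'acc': from fail(4)=0 chase 'c': 0 ⇒ 0;  out={1}∪out(0)={1}

Scan:
i=0 'b': node 0→0
i=1 'c': node 0→0
i=2 'a': node 0→1
i=3 'a': node 1→2
i=4 'a': node 2→2 ·f
i=5 'c': node 2→4 ·f
i=6 'a': node 4→1 ·f
i=7 'c': node 1→4
i=8 'c': node 4→5  ** P1@[6:8]
i=9 'b': node 5→0 ·f
i=10 'b': node 0→0
i=11 'c': node 0→0
i=12 'c': node 0→0
i=13 'a': node 0→1
i=14 'a': node 1→2
i=15 'a': node 2→2 ·f
i=16 'a': node 2→2 ·f
i=17 'b': node 2→3  ** P0@[15:17]
i=18 'a': node 3→1 ·f
i=19 'c': node 1→4
i=20 'a': node 4→1 ·f
i=21 'a': node 1→2
i=22 'b': node 2→3  ** P0@[20:22]
i=23 'a': node 3→1 ·f
i=24 'b': node 1→0 ·f
i=25 'c': node 0→0
i=26 'a': node 0→1
i=27 'a': node 1→2
i=28 'b': node 2→3  ** P0@[26:28]
i=29 'b': node 3→0 ·f
i=30 'b': node 0→0
i=31 'b': node 0→0
i=32 'b': node 0→0
i=33 'a': node 0→1
i=34 'c': node 1→4
i=35 'c': node 4→5  ** P1@[33:35]
i=36 'a': node 5→1 ·f
i=37 'a': node 1→2
i=38 'b': node 2→3  ** P0@[36:38]
i=39 'c': node 3→0 ·f
i=40 'a': node 0→1
i=41 'a': node 1→2
i=42 'a': node 2→2 ·f
i=43 'b': node 2→3  ** P0@[41:43]
i=44 'b': node 3→0 ·f
i=45 'c': node 0→0
i=46 'a': node 0→1
i=47 'a': node 1→2
i=48 'c': node 2→4 ·f
i=49 'a': node 4→1 ·f
i=50 'c': node 1→4
i=51 'c': node 4→5  ** P1@[49:51]
i=52 'c': node 5→0 ·f
i=53 'c': node 0→0
i=54 'b': node 0→0
i=55 'c': node 0→0
i=56 'a': node 0→1
i=57 'a': node 1→2
i=58 'b': node 2→3  ** P0@[56:58]

Matches: [[8,1],[17,0],[22,0],[28,0],[35,1],[38,0],[43,0],[51,1],[58,0]]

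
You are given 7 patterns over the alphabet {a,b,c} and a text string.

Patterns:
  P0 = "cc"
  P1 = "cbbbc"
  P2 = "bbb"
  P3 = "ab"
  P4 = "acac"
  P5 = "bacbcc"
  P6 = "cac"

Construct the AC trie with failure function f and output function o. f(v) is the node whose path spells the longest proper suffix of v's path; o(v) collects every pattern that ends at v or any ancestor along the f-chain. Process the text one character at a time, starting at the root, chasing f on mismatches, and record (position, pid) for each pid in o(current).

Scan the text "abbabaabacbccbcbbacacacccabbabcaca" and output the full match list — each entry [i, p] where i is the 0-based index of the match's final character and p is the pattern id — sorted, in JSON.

Build:
Trie nodes:
  n0 'ε': a→10 b→7 c→1
  n1 'c': a→20 b→3 c→2
  n2 'cc': ·  ←P0
  n3 'cb': b→4
  n4 'cbb': b→5
  n5 'cbbb': c→6
  n6 'cbbbc': ·  ←P1
  n7 'b': a→15 b→8
  n8 'bb': b→9
  n9 'bbb': ·  ←P2
  n10 'a': b→11 c→12
  n11 'ab': ·  ←P3
  n12 'ac': a→13
  n13 'aca': c→14
  n14 'acac': ·  ←P4
  n15 'ba': c→16
  n16 'bac': b→17
  n17 'bacb': c→18
  n18 'bacbc': c→19
  n19 'bacbcc': ·  ←P5
  n20 'ca': c→21
  n21 'cac': ·  ←P6

Failure links (BFS by depth):
  n1('c'): parent n0 fail=0; on 'c' 0 → fail=0;  out ∅∪∅=∅
  n7('b'): parent n0 fail=0; on 'b' 0 → fail=0;  out ∅∪∅=∅
  n10('a'): parent n0 fail=0; on 'a' 0 → fail=0;  out ∅∪∅=∅
  n2('cc'): parent n1 fail=0; on 'c' 0 → fail=1;  out {0}∪∅={0}
  n3('cb'): parent n1 fail=0; on 'b' 0 → fail=7;  out ∅∪∅=∅
  n8('bb'): parent n7 fail=0; on 'b' 0 → fail=7;  out ∅∪∅=∅
  n11('ab'): parent n10 fail=0; on 'b' 0 → fail=7;  out {3}∪∅={3}
  n12('ac'): parent n10 fail=0; on 'c' 0 → fail=1;  out ∅∪∅=∅
  n15('ba'): parent n7 fail=0; on 'a' 0 → fail=10;  out ∅∪∅=∅
  n20('ca'): parent n1 fail=0; on 'a' 0 → fail=10;  out ∅∪∅=∅
  n4('cbb'): parent n3 fail=7; on 'b' 7 → fail=8;  out ∅∪∅=∅
  n9('bbb'): parent n8 fail=7; on 'b' 7 → fail=8;  out {2}∪∅={2}
  n13('aca'): parent n12 fail=1; on 'a' 1 → fail=20;  out ∅∪∅=∅
  n16('bac'): parent n15 fail=10; on 'c' 10 → fail=12;  out ∅∪∅=∅
  n21('cac'): parent n20 fail=10; on 'c' 10 → fail=12;  out {6}∪∅={6}
  n5('cbbb'): parent n4 fail=8; on 'b' 8 → fail=9;  out ∅∪{2}={2}
  n14('acac'): parent n13 fail=20; on 'c' 20 → fail=21;  out {4}∪{6}={4,6}
  n17('bacb'): parent n16 fail=12; on 'b' 12→1 → fail=3;  out ∅∪∅=∅
  n6('cbbbc'): parent n5 fail=9; on 'c' 9→8→7→0 → fail=1;  out {1}∪∅={1}
  n18('bacbc'): parent n17 fail=3; on 'c' 3→7→0 → fail=1;  out ∅∪∅=∅
  n19('bacbcc'): parent n18 fail=1; on 'c' 1 → fail=2;  out {5}∪{0}={0,5}

Run:
i=0 'a': node 0→10
i=1 'b': node 10→11  → match P3@[0:1]
i=2 'b': node 11→8 ·f
i=3 'a': node 8→15 ·f
i=4 'b': node 15→11 ·f  → match P3@[3:4]
i=5 'a': node 11→15 ·f
i=6 'a': node 15→10 ·f
i=7 'b': node 10→11  → match P3@[6:7]
i=8 'a': node 11→15 ·f
i=9 'c': node 15→16
i=10 'b': node 16→17
i=11 'c': node 17→18
i=12 'c': node 18→19  → match P0@[11:12],P5@[7:12]
i=13 'b': node 19→3 ·f
i=14 'c': node 3→1 ·f
i=15 'b': node 1→3
i=16 'b': node 3→4
i=17 'a': node 4→15 ·f
i=18 'c': node 15→16
i=19 'a': node 16→13 ·f
i=20 'c': node 13→14  → match P4@[17:20],P6@[18:20]
i=21 'a': node 14→13 ·f
i=22 'c': node 13→14  → match P4@[19:22],P6@[20:22]
i=23 'c': node 14→2 ·f  → match P0@[22:23]
i=24 'c': node 2→2 ·f  → match P0@[23:24]
i=25 'a': node 2→20 ·f
i=26 'b': node 20→11 ·f  → match P3@[25:26]
i=27 'b': node 11→8 ·f
i=28 'a': node 8→15 ·f
i=29 'b': node 15→11 ·f  → match P3@[28:29]
i=30 'c': node 11→1 ·f
i=31 'a': node 1→20
i=32 'c': node 20→21  → match P6@[30:32]
i=33 'a': node 21→13 ·f

Result: [[1,3],[4,3],[7,3],[12,0],[12,5],[20,4],[20,6],[22,4],[22,6],[23,0],[24,0],[26,3],[29,3],[32,6]]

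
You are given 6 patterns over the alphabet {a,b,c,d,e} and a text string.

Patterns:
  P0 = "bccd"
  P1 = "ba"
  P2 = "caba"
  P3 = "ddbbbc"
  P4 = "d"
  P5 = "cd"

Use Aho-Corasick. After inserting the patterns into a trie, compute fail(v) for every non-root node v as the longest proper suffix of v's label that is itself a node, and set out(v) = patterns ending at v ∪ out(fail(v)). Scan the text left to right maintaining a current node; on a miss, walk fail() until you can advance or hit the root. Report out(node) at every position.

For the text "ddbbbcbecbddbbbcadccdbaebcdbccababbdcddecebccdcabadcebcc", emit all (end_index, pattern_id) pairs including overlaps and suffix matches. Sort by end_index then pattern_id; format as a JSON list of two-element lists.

Build automaton:
Trie nodes:
  0='ε' goto b→1 c→6 d→10
  1='b' goto a→5 c→2
  2='bc' goto c→3
  3='bcc' goto d→4
  4='bccd' goto ·  [P0 ends]
  5='ba' goto ·  [P1 ends]
  6='c' goto a→7 d→16
  7='ca' goto b→8
  8='cab' goto a→9
  9='caba' goto ·  [P2 ends]
  10='d' goto d→11  [P4 ends]
  11='dd' goto b→12
  12='ddb' goto b→13
  13='ddbb' goto b→14
  14='ddbbb' goto c→15
  15='ddbbbc' goto ·  [P3 ends]
  16='cd' goto ·  [P5 ends]

Failure links (BFS by depth):
  fail(1) 'b': from fail(0)=0 chase 'b': 0 ⇒ 0;  out=∅∪out(0)=∅
  fail(6) 'c': from fail(0)=0 chase 'c': 0 ⇒ 0;  out=∅∪out(0)=∅
  fail(10) 'd': from fail(0)=0 chase 'd': 0 ⇒ 0;  out={4}∪out(0)={4}
  fail(2) 'bc': from fail(1)=0 chase 'c': 0 ⇒ 6;  out=∅∪out(6)=∅
  fail(5) 'ba': from fail(1)=0 chase 'a': 0 ⇒ 0;  out={1}∪out(0)={1}
  fail(7) 'ca': from fail(6)=0 chase 'a': 0 ⇒ 0;  out=∅∪out(0)=∅
  fail(11) 'dd': from fail(10)=0 chase 'd': 0 ⇒ 10;  out=∅∪out(10)={4}
  fail(16) 'cd': from fail(6)=0 chase 'd': 0 ⇒ 10;  out={5}∪out(10)={4,5}
  fail(3) 'bcc': from fail(2)=6 chase 'c': 6→0 ⇒ 6;  out=∅∪out(6)=∅
  fail(8) 'cab': from fail(7)=0 chase 'b': 0 ⇒ 1;  out=∅∪out(1)=∅
  fail(12) 'ddb': from fail(11)=10 chase 'b': 10→0 ⇒ 1;  out=∅∪out(1)=∅
  fail(4) 'bccd': from fail(3)=6 chase 'd': 6 ⇒ 16;  out={0}∪out(16)={0,4,5}
  fail(9) 'caba': from fail(8)=1 chase 'a': 1 ⇒ 5;  out={2}∪out(5)={1,2}
  fail(13) 'ddbb': from fail(12)=1 chase 'b': 1→0 ⇒ 1;  out=∅∪out(1)=∅
  fail(14) 'ddbbb': from fail(13)=1 chase 'b': 1→0 ⇒ 1;  out=∅∪out(1)=∅
  fail(15) 'ddbbbc': from fail(14)=1 chase 'c': 1 ⇒ 2;  out={3}∪out(2)={3}

Text stream:
i=0 'd': node 0→10  ** P4@[0:0]
i=1 'd': node 10→11  ** P4@[1:1]
i=2 'b': node 11→12
i=3 'b': node 12→13
i=4 'b': node 13→14
i=5 'c': node 14→15  ** P3@[0:5]
i=6 'b': node 15→1 (fail-walked)
i=7 'e': node 1→0 (fail-walked)
i=8 'c': node 0→6
i=9 'b': node 6→1 (fail-walked)
i=10 'd': node 1→10 (fail-walked)  ** P4@[10:10]
i=11 'd': node 10→11  ** P4@[11:11]
i=12 'b': node 11→12
i=13 'b': node 12→13
i=14 'b': node 13→14
i=15 'c': node 14→15  ** P3@[10:15]
i=16 'a': node 15→7 (fail-walked)
i=17 'd': node 7→10 (fail-walked)  ** P4@[17:17]
i=18 'c': node 10→6 (fail-walked)
i=19 'c': node 6→6 (fail-walked)
i=20 'd': node 6→16  ** P4@[20:20],P5@[19:20]
i=21 'b': node 16→1 (fail-walked)
i=22 'a': node 1→5  ** P1@[21:22]
i=23 'e': node 5→0 (fail-walked)
i=24 'b': node 0→1
i=25 'c': node 1→2
i=26 'd': node 2→16 (fail-walked)  ** P4@[26:26],P5@[25:26]
i=27 'b': node 16→1 (fail-walked)
i=28 'c': node 1→2
i=29 'c': node 2→3
i=30 'a': node 3→7 (fail-walked)
i=31 'b': node 7→8
i=32 'a': node 8→9  ** P1@[31:32],P2@[29:32]
i=33 'b': node 9→1 (fail-walked)
i=34 'b': node 1→1 (fail-walked)
i=35 'd': node 1→10 (fail-walked)  ** P4@[35:35]
i=36 'c': node 10→6 (fail-walked)
i=37 'd': node 6→16  ** P4@[37:37],P5@[36:37]
i=38 'd': node 16→11 (fail-walked)  ** P4@[38:38]
i=39 'e': node 11→0 (fail-walked)
i=40 'c': node 0→6
i=41 'e': node 6→0 (fail-walked)
i=42 'b': node 0→1
i=43 'c': node 1→2
i=44 'c': node 2→3
i=45 'd': node 3→4  ** P0@[42:45],P4@[45:45],P5@[44:45]
i=46 'c': node 4→6 (fail-walked)
i=47 'a': node 6→7
i=48 'b': node 7→8
i=49 'a': node 8→9  ** P1@[48:49],P2@[46:49]
i=50 'd': node 9→10 (fail-walked)  ** P4@[50:50]
i=51 'c': node 10→6 (fail-walked)
i=52 'e': node 6→0 (fail-walked)
i=53 'b': node 0→1
i=54 'c': node 1→2
i=55 'c': node 2→3

Matches: [[0,4],[1,4],[5,3],[10,4],[11,4],[15,3],[17,4],[20,4],[20,5],[22,1],[26,4],[26,5],[32,1],[32,2],[35,4],[37,4],[37,5],[38,4],[45,0],[45,4],[45,5],[49,1],[49,2],[50,4]]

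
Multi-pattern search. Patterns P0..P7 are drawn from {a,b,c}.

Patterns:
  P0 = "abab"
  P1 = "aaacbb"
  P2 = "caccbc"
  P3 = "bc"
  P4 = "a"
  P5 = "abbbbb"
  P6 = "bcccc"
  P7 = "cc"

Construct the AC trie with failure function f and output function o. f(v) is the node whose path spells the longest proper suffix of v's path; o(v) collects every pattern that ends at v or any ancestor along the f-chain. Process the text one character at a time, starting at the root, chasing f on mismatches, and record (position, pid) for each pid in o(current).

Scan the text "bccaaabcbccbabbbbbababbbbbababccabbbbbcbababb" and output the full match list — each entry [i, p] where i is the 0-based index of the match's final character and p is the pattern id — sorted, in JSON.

Build:
Trie nodes:
  n0 'ε': a→1 b→16 c→10
  n1 'a': a→5 b→2  ←P4
  n2 'ab': a→3 b→18
  n3 'aba': b→4
  n4 'abab': ·  ←P0
  n5 'aa': a→6
  n6 'aaa': c→7
  n7 'aaac': b→8
  n8 'aaacb': b→9
  n9 'aaacbb': ·  ←P1
  n10 'c': a→11 c→25
  n11 'ca': c→12
  n12 'cac': c→13
  n13 'cacc': b→14
  n14 'caccb': c→15
  n15 'caccbc': ·  ←P2
  n16 'b': c→17
  n17 'bc': c→22  ←P3
  n18 'abb': b→19
  n19 'abbb': b→20
  n20 'abbbb': b→21
  n21 'abbbbb': ·  ←P5
  n22 'bcc': c→23
  n23 'bccc': c→24
  n24 'bcccc': ·  ←P6
  n25 'cc': ·  ←P7

Failure links (BFS by depth):
  n1('a'): parent n0 fail=0; on 'a' 0 → fail=0;  out {4}∪∅={4}
  n10('c'): parent n0 fail=0; on 'c' 0 → fail=0;  out ∅∪∅=∅
  n16('b'): parent n0 fail=0; on 'b' 0 → fail=0;  out ∅∪∅=∅
  n2('ab'): parent n1 fail=0; on 'b' 0 → fail=16;  out ∅∪∅=∅
  n5('aa'): parent n1 fail=0; on 'a' 0 → fail=1;  out ∅∪{4}={4}
  n11('ca'): parent n10 fail=0; on 'a' 0 → fail=1;  out ∅∪{4}={4}
  n17('bc'): parent n16 fail=0; on 'c' 0 → fail=10;  out {3}∪∅={3}
  n25('cc'): parent n10 fail=0; on 'c' 0 → fail=10;  out {7}∪∅={7}
  n3('aba'): parent n2 fail=16; on 'a' 16→0 → fail=1;  out ∅∪{4}={4}
  n6('aaa'): parent n5 fail=1; on 'a' 1 → fail=5;  out ∅∪{4}={4}
  n12('cac'): parent n11 fail=1; on 'c' 1→0 → fail=10;  out ∅∪∅=∅
  n18('abb'): parent n2 fail=16; on 'b' 16→0 → fail=16;  out ∅∪∅=∅
  n22('bcc'): parent n17 fail=10; on 'c' 10 → fail=25;  out ∅∪{7}={7}
  n4('abab'): parent n3 fail=1; on 'b' 1 → fail=2;  out {0}∪∅={0}
  n7('aaac'): parent n6 fail=5; on 'c' 5→1→0 → fail=10;  out ∅∪∅=∅
  n13('cacc'): parent n12 fail=10; on 'c' 10 → fail=25;  out ∅∪{7}={7}
  n19('abbb'): parent n18 fail=16; on 'b' 16→0 → fail=16;  out ∅∪∅=∅
  n23('bccc'): parent n22 fail=25; on 'c' 25→10 → fail=25;  out ∅∪{7}={7}
  n8('aaacb'): parent n7 fail=10; on 'b' 10→0 → fail=16;  out ∅∪∅=∅
  n14('caccb'): parent n13 fail=25; on 'b' 25→10→0 → fail=16;  out ∅∪∅=∅
  n20('abbbb'): parent n19 fail=16; on 'b' 16→0 → fail=16;  out ∅∪∅=∅
  n24('bcccc'): parent n23 fail=25; on 'c' 25→10 → fail=25;  out {6}∪{7}={6,7}
  n9('aaacbb'): parent n8 fail=16; on 'b' 16→0 → fail=16;  out {1}∪∅={1}
  n15('caccbc'): parent n14 fail=16; on 'c' 16 → fail=17;  out {2}∪{3}={2,3}
  n21('abbbbb'): parent n20 fail=16; on 'b' 16→0 → fail=16;  out {5}∪∅={5}

Run:
[0] read 'b'  n0⇒n16
[1] read 'c'  n16⇒n17  emit P3@[0:1]
[2] read 'c'  n17⇒n22  emit P7@[1:2]
[3] read 'a'  n22⇒n11 (fail-walked)  emit P4@[3:3]
[4] read 'a'  n11⇒n5 (fail-walked)  emit P4@[4:4]
[5] read 'a'  n5⇒n6  emit P4@[5:5]
[6] read 'b'  n6⇒n2 (fail-walked)
[7] read 'c'  n2⇒n17 (fail-walked)  emit P3@[6:7]
[8] read 'b'  n17⇒n16 (fail-walked)
[9] read 'c'  n16⇒n17  emit P3@[8:9]
[10] read 'c'  n17⇒n22  emit P7@[9:10]
[11] read 'b'  n22⇒n16 (fail-walked)
[12] read 'a'  n16⇒n1 (fail-walked)  emit P4@[12:12]
[13] read 'b'  n1⇒n2
[14] read 'b'  n2⇒n18
[15] read 'b'  n18⇒n19
[16] read 'b'  n19⇒n20
[17] read 'b'  n20⇒n21  emit P5@[12:17]
[18] read 'a'  n21⇒n1 (fail-walked)  emit P4@[18:18]
[19] read 'b'  n1⇒n2
[20] read 'a'  n2⇒n3  emit P4@[20:20]
[21] read 'b'  n3⇒n4  emit P0@[18:21]
[22] read 'b'  n4⇒n18 (fail-walked)
[23] read 'b'  n18⇒n19
[24] read 'b'  n19⇒n20
[25] read 'b'  n20⇒n21  emit P5@[20:25]
[26] read 'a'  n21⇒n1 (fail-walked)  emit P4@[26:26]
[27] read 'b'  n1⇒n2
[28] read 'a'  n2⇒n3  emit P4@[28:28]
[29] read 'b'  n3⇒n4  emit P0@[26:29]
[30] read 'c'  n4⇒n17 (fail-walked)  emit P3@[29:30]
[31] read 'c'  n17⇒n22  emit P7@[30:31]
[32] read 'a'  n22⇒n11 (fail-walked)  emit P4@[32:32]
[33] read 'b'  n11⇒n2 (fail-walked)
[34] read 'b'  n2⇒n18
[35] read 'b'  n18⇒n19
[36] read 'b'  n19⇒n20
[37] read 'b'  n20⇒n21  emit P5@[32:37]
[38] read 'c'  n21⇒n17 (fail-walked)  emit P3@[37:38]
[39] read 'b'  n17⇒n16 (fail-walked)
[40] read 'a'  n16⇒n1 (fail-walked)  emit P4@[40:40]
[41] read 'b'  n1⇒n2
[42] read 'a'  n2⇒n3  emit P4@[42:42]
[43] read 'b'  n3⇒n4  emit P0@[40:43]
[44] read 'b'  n4⇒n18 (fail-walked)

Result: [[1,3],[2,7],[3,4],[4,4],[5,4],[7,3],[9,3],[10,7],[12,4],[17,5],[18,4],[20,4],[21,0],[25,5],[26,4],[28,4],[29,0],[30,3],[31,7],[32,4],[37,5],[38,3],[40,4],[42,4],[43,0]]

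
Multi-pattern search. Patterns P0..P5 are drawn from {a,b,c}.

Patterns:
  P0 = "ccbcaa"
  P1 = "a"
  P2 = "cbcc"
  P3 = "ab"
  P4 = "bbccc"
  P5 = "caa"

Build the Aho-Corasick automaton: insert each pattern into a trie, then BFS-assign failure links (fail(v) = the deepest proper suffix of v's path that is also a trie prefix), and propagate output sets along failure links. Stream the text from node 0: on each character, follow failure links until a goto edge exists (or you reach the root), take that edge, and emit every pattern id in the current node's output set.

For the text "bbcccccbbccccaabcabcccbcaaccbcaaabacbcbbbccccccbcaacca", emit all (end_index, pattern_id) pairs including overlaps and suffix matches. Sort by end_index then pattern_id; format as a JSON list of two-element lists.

Construct AC machine:
Trie (insert patterns):
  0='ε' goto a→7 b→12 c→1
  1='c' goto a→17 b→8 c→2
  2='cc' goto b→3
  3='ccb' goto c→4
  4='ccbc' goto a→5
  5='ccbca' goto a→6
  6='ccbcaa' goto ·  [P0 ends]
  7='a' goto b→11  [P1 ends]
  8='cb' goto c→9
  9='cbc' goto c→10
  10='cbcc' goto ·  [P2 ends]
  11='ab' goto ·  [P3 ends]
  12='b' goto b→13
  13='bb' goto c→14
  14='bbc' goto c→15
  15='bbcc' goto c→16
  16='bbccc' goto ·  [P4 ends]
  17='ca' goto a→18
  18='caa' goto ·  [P5 ends]

BFS fail/out derivation:
  fail(1) 'c': from fail(0)=0 chase 'c': 0 ⇒ 0;  out=∅∪out(0)=∅
  fail(7) 'a': from fail(0)=0 chase 'a': 0 ⇒ 0;  out={1}∪out(0)={1}
  fail(12) 'b': from fail(0)=0 chase 'b': 0 ⇒ 0;  out=∅∪out(0)=∅
  fail(2) 'cc': from fail(1)=0 chase 'c': 0 ⇒ 1;  out=∅∪out(1)=∅
  fail(8) 'cb': from fail(1)=0 chase 'b': 0 ⇒ 12;  out=∅∪out(12)=∅
  fail(11) 'ab': from fail(7)=0 chase 'b': 0 ⇒ 12;  out={3}∪out(12)={3}
  fail(13) 'bb': from fail(12)=0 chase 'b': 0 ⇒ 12;  out=∅∪out(12)=∅
  fail(17) 'ca': from fail(1)=0 chase 'a': 0 ⇒ 7;  out=∅∪out(7)={1}
  fail(3) 'ccb': from fail(2)=1 chase 'b': 1 ⇒ 8;  out=∅∪out(8)=∅
  fail(9) 'cbc': from fail(8)=12 chase 'c': 12→0 ⇒ 1;  out=∅∪out(1)=∅
  fail(14) 'bbc': from fail(13)=12 chase 'c': 12→0 ⇒ 1;  out=∅∪out(1)=∅
  fail(18) 'caa': from fail(17)=7 chase 'a': 7→0 ⇒ 7;  out={5}∪out(7)={1,5}
  fail(4) 'ccbc': from fail(3)=8 chase 'c': 8 ⇒ 9;  out=∅∪out(9)=∅
  fail(10) 'cbcc': from fail(9)=1 chase 'c': 1 ⇒ 2;  out={2}∪out(2)={2}
  fail(15) 'bbcc': from fail(14)=1 chase 'c': 1 ⇒ 2;  out=∅∪out(2)=∅
  fail(5) 'ccbca': from fail(4)=9 chase 'a': 9→1 ⇒ 17;  out=∅∪out(17)={1}
  fail(16) 'bbccc': from fail(15)=2 chase 'c': 2→1 ⇒ 2;  out={4}∪out(2)={4}
  fail(6) 'ccbcaa': from fail(5)=17 chase 'a': 17 ⇒ 18;  out={0}∪out(18)={0,1,5}

Run:
[0] read 'b'  n0⇒n12
[1] read 'b'  n12⇒n13
[2] read 'c'  n13⇒n14
[3] read 'c'  n14⇒n15
[4] read 'c'  n15⇒n16  → match P4@[0:4]
[5] read 'c'  n16⇒n2 (via fail)
[6] read 'c'  n2⇒n2 (via fail)
[7] read 'b'  n2⇒n3
[8] read 'b'  n3⇒n13 (via fail)
[9] read 'c'  n13⇒n14
[10] read 'c'  n14⇒n15
[11] read 'c'  n15⇒n16  → match P4@[7:11]
[12] read 'c'  n16⇒n2 (via fail)
[13] read 'a'  n2⇒n17 (via fail)  → match P1@[13:13]
[14] read 'a'  n17⇒n18  → match P1@[14:14],P5@[12:14]
[15] read 'b'  n18⇒n11 (via fail)  → match P3@[14:15]
[16] read 'c'  n11⇒n1 (via fail)
[17] read 'a'  n1⇒n17  → match P1@[17:17]
[18] read 'b'  n17⇒n11 (via fail)  → match P3@[17:18]
[19] read 'c'  n11⇒n1 (via fail)
[20] read 'c'  n1⇒n2
[21] read 'c'  n2⇒n2 (via fail)
[22] read 'b'  n2⇒n3
[23] read 'c'  n3⇒n4
[24] read 'a'  n4⇒n5  → match P1@[24:24]
[25] read 'a'  n5⇒n6  → match P0@[20:25],P1@[25:25],P5@[23:25]
[26] read 'c'  n6⇒n1 (via fail)
[27] read 'c'  n1⇒n2
[28] read 'b'  n2⇒n3
[29] read 'c'  n3⇒n4
[30] read 'a'  n4⇒n5  → match P1@[30:30]
[31] read 'a'  n5⇒n6  → match P0@[26:31],P1@[31:31],P5@[29:31]
[32] read 'a'  n6⇒n7 (via fail)  → match P1@[32:32]
[33] read 'b'  n7⇒n11  → match P3@[32:33]
[34] read 'a'  n11⇒n7 (via fail)  → match P1@[34:34]
[35] read 'c'  n7⇒n1 (via fail)
[36] read 'b'  n1⇒n8
[37] read 'c'  n8⇒n9
[38] read 'b'  n9⇒n8 (via fail)
[39] read 'b'  n8⇒n13 (via fail)
[40] read 'b'  n13⇒n13 (via fail)
[41] read 'c'  n13⇒n14
[42] read 'c'  n14⇒n15
[43] read 'c'  n15⇒n16  → match P4@[39:43]
[44] read 'c'  n16⇒n2 (via fail)
[45] read 'c'  n2⇒n2 (via fail)
[46] read 'c'  n2⇒n2 (via fail)
[47] read 'b'  n2⇒n3
[48] read 'c'  n3⇒n4
[49] read 'a'  n4⇒n5  → match P1@[49:49]
[50] read 'a'  n5⇒n6  → match P0@[45:50],P1@[50:50],P5@[48:50]
[51] read 'c'  n6⇒n1 (via fail)
[52] read 'c'  n1⇒n2
[53] read 'a'  n2⇒n17 (via fail)  → match P1@[53:53]

All matches (sorted): [[4,4],[11,4],[13,1],[14,1],[14,5],[15,3],[17,1],[18,3],[24,1],[25,0],[25,1],[25,5],[30,1],[31,0],[31,1],[31,5],[32,1],[33,3],[34,1],[43,4],[49,1],[50,0],[50,1],[50,5],[53,1]]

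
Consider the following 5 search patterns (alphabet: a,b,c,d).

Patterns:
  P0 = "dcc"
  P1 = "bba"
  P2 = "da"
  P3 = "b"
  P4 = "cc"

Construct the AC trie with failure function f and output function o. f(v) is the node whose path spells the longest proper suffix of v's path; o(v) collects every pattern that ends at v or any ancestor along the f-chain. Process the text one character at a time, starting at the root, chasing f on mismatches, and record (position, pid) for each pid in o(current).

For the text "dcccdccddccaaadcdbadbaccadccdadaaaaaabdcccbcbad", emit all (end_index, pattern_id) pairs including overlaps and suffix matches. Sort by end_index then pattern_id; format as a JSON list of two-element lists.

Build:
Trie (insert patterns):
  n0 'ε': b→4 c→8 d→1
  n1 'd': a→7 c→2
  n2 'dc': c→3
  n3 'dcc': ·  ←P0
  n4 'b': b→5  ←P3
  n5 'bb': a→6
  n6 'bba': ·  ←P1
  n7 'da': ·  ←P2
  n8 'c': c→9
  n9 'cc': ·  ←P4

Failure links (BFS by depth):
  n1('d'): parent n0 fail=0; on 'd' 0 → fail=0;  out ∅∪∅=∅
  n4('b'): parent n0 fail=0; on 'b' 0 → fail=0;  out {3}∪∅={3}
  n8('c'): parent n0 fail=0; on 'c' 0 → fail=0;  out ∅∪∅=∅
  n2('dc'): parent n1 fail=0; on 'c' 0 → fail=8;  out ∅∪∅=∅
  n5('bb'): parent n4 fail=0; on 'b' 0 → fail=4;  out ∅∪{3}={3}
  n7('da'): parent n1 fail=0; on 'a' 0 → fail=0;  out {2}∪∅={2}
  n9('cc'): parent n8 fail=0; on 'c' 0 → fail=8;  out {4}∪∅={4}
  n3('dcc'): parent n2 fail=8; on 'c' 8 → fail=9;  out {0}∪{4}={0,4}
  n6('bba'): parent n5 fail=4; on 'a' 4→0 → fail=0;  out {1}∪∅={1}

Scan:
i=0 'd': node 0→1
i=1 'c': node 1→2
i=2 'c': node 2→3  ** P0@[0:2],P4@[1:2]
i=3 'c': node 3→9 (via fail)  ** P4@[2:3]
i=4 'd': node 9→1 (via fail)
i=5 'c': node 1→2
i=6 'c': node 2→3  ** P0@[4:6],P4@[5:6]
i=7 'd': node 3→1 (via fail)
i=8 'd': node 1→1 (via fail)
i=9 'c': node 1→2
i=10 'c': node 2→3  ** P0@[8:10],P4@[9:10]
i=11 'a': node 3→0 (via fail)
i=12 'a': node 0→0
i=13 'a': node 0→0
i=14 'd': node 0→1
i=15 'c': node 1→2
i=16 'd': node 2→1 (via fail)
i=17 'b': node 1→4 (via fail)  ** P3@[17:17]
i=18 'a': node 4→0 (via fail)
i=19 'd': node 0→1
i=20 'b': node 1→4 (via fail)  ** P3@[20:20]
i=21 'a': node 4→0 (via fail)
i=22 'c': node 0→8
i=23 'c': node 8→9  ** P4@[22:23]
i=24 'a': node 9→0 (via fail)
i=25 'd': node 0→1
i=26 'c': node 1→2
i=27 'c': node 2→3  ** P0@[25:27],P4@[26:27]
i=28 'd': node 3→1 (via fail)
i=29 'a': node 1→7  ** P2@[28:29]
i=30 'd': node 7→1 (via fail)
i=31 'a': node 1→7  ** P2@[30:31]
i=32 'a': node 7→0 (via fail)
i=33 'a': node 0→0
i=34 'a': node 0→0
i=35 'a': node 0→0
i=36 'a': node 0→0
i=37 'b': node 0→4  ** P3@[37:37]
i=38 'd': node 4→1 (via fail)
i=39 'c': node 1→2
i=40 'c': node 2→3  ** P0@[38:40],P4@[39:40]
i=41 'c': node 3→9 (via fail)  ** P4@[40:41]
i=42 'b': node 9→4 (via fail)  ** P3@[42:42]
i=43 'c': node 4→8 (via fail)
i=44 'b': node 8→4 (via fail)  ** P3@[44:44]
i=45 'a': node 4→0 (via fail)
i=46 'd': node 0→1

Matches: [[2,0],[2,4],[3,4],[6,0],[6,4],[10,0],[10,4],[17,3],[20,3],[23,4],[27,0],[27,4],[29,2],[31,2],[37,3],[40,0],[40,4],[41,4],[42,3],[44,3]]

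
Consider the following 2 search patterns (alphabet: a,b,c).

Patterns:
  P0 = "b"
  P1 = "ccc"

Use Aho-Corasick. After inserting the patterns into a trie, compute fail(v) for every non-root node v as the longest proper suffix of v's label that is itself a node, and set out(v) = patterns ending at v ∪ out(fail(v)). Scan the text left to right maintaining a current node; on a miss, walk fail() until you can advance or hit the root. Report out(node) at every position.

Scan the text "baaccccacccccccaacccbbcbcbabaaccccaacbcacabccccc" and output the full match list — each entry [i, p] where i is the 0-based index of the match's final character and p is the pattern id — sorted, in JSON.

Build automaton:
Trie (insert patterns):
  n0 'ε': b→1 c→2
  n1 'b': ·  ←P0
  n2 'c': c→3
  n3 'cc': c→4
  n4 'ccc': ·  ←P1

Failure links (BFS by depth):
  n1('b'): parent n0 fail=0; on 'b' 0 → fail=0;  out {0}∪∅={0}
  n2('c'): parent n0 fail=0; on 'c' 0 → fail=0;  out ∅∪∅=∅
  n3('cc'): parent n2 fail=0; on 'c' 0 → fail=2;  out ∅∪∅=∅
  n4('ccc'): parent n3 fail=2; on 'c' 2 → fail=3;  out {1}∪∅={1}

Run:
[0] read 'b'  n0⇒n1  → match P0@[0:0]
[1] read 'a'  n1⇒n0 (via fail)
[2] read 'a'  n0⇒n0
[3] read 'c'  n0⇒n2
[4] read 'c'  n2⇒n3
[5] read 'c'  n3⇒n4  → match P1@[3:5]
[6] read 'c'  n4⇒n4 (via fail)  → match P1@[4:6]
[7] read 'a'  n4⇒n0 (via fail)
[8] read 'c'  n0⇒n2
[9] read 'c'  n2⇒n3
[10] read 'c'  n3⇒n4  → match P1@[8:10]
[11] read 'c'  n4⇒n4 (via fail)  → match P1@[9:11]
[12] read 'c'  n4⇒n4 (via fail)  → match P1@[10:12]
[13] read 'c'  n4⇒n4 (via fail)  → match P1@[11:13]
[14] read 'c'  n4⇒n4 (via fail)  → match P1@[12:14]
[15] read 'a'  n4⇒n0 (via fail)
[16] read 'a'  n0⇒n0
[17] read 'c'  n0⇒n2
[18] read 'c'  n2⇒n3
[19] read 'c'  n3⇒n4  → match P1@[17:19]
[20] read 'b'  n4⇒n1 (via fail)  → match P0@[20:20]
[21] read 'b'  n1⇒n1 (via fail)  → match P0@[21:21]
[22] read 'c'  n1⇒n2 (via fail)
[23] read 'b'  n2⇒n1 (via fail)  → match P0@[23:23]
[24] read 'c'  n1⇒n2 (via fail)
[25] read 'b'  n2⇒n1 (via fail)  → match P0@[25:25]
[26] read 'a'  n1⇒n0 (via fail)
[27] read 'b'  n0⇒n1  → match P0@[27:27]
[28] read 'a'  n1⇒n0 (via fail)
[29] read 'a'  n0⇒n0
[30] read 'c'  n0⇒n2
[31] read 'c'  n2⇒n3
[32] read 'c'  n3⇒n4  → match P1@[30:32]
[33] read 'c'  n4⇒n4 (via fail)  → match P1@[31:33]
[34] read 'a'  n4⇒n0 (via fail)
[35] read 'a'  n0⇒n0
[36] read 'c'  n0⇒n2
[37] read 'b'  n2⇒n1 (via fail)  → match P0@[37:37]
[38] read 'c'  n1⇒n2 (via fail)
[39] read 'a'  n2⇒n0 (via fail)
[40] read 'c'  n0⇒n2
[41] read 'a'  n2⇒n0 (via fail)
[42] read 'b'  n0⇒n1  → match P0@[42:42]
[43] read 'c'  n1⇒n2 (via fail)
[44] read 'c'  n2⇒n3
[45] read 'c'  n3⇒n4  → match P1@[43:45]
[46] read 'c'  n4⇒n4 (via fail)  → match P1@[44:46]
[47] read 'c'  n4⇒n4 (via fail)  → match P1@[45:47]

All matches (sorted): [[0,0],[5,1],[6,1],[10,1],[11,1],[12,1],[13,1],[14,1],[19,1],[20,0],[21,0],[23,0],[25,0],[27,0],[32,1],[33,1],[37,0],[42,0],[45,1],[46,1],[47,1]]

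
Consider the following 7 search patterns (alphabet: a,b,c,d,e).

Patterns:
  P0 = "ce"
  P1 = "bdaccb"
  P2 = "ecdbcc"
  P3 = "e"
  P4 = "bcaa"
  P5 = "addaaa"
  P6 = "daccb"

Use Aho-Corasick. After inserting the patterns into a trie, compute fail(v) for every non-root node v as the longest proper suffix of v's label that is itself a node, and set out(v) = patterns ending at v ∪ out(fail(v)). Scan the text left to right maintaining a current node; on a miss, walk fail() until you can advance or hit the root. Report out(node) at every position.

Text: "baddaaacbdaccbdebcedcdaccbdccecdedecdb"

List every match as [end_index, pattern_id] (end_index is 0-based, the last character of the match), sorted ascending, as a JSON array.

Build automaton:
Trie (insert patterns):
  n0 'ε': a→18 b→3 c→1 d→24 e→9
  n1 'c': e→2
  n2 'ce': ·  ←P0
  n3 'b': c→15 d→4
  n4 'bd': a→5
  n5 'bda': c→6
  n6 'bdac': c→7
  n7 'bdacc': b→8
  n8 'bdaccb': ·  ←P1
  n9 'e': c→10  ←P3
  n10 'ec': d→11
  n11 'ecd': b→12
  n12 'ecdb': c→13
  n13 'ecdbc': c→14
  n14 'ecdbcc': ·  ←P2
  n15 'bc': a→16
  n16 'bca': a→17
  n17 'bcaa': ·  ←P4
  n18 'a': d→19
  n19 'ad': d→20
  n20 'add': a→21
  n21 'adda': a→22
  n22 'addaa': a→23
  n23 'addaaa': ·  ←P5
  n24 'd': a→25
  n25 'da': c→26
  n26 'dac': c→27
  n27 'dacc': b→28
  n28 'daccb': ·  ←P6

BFS fail/out derivation:
  fail(1) 'c': from fail(0)=0 chase 'c': 0 ⇒ 0;  out=∅∪out(0)=∅
  fail(3) 'b': from fail(0)=0 chase 'b': 0 ⇒ 0;  out=∅∪out(0)=∅
  fail(9) 'e': from fail(0)=0 chase 'e': 0 ⇒ 0;  out={3}∪out(0)={3}
  fail(18) 'a': from fail(0)=0 chase 'a': 0 ⇒ 0;  out=∅∪out(0)=∅
  fail(24) 'd': from fail(0)=0 chase 'd': 0 ⇒ 0;  out=∅∪out(0)=∅
  fail(2) 'ce': from fail(1)=0 chase 'e': 0 ⇒ 9;  out={0}∪out(9)={0,3}
  fail(4) 'bd': from fail(3)=0 chase 'd': 0 ⇒ 24;  out=∅∪out(24)=∅
  fail(10) 'ec': from fail(9)=0 chase 'c': 0 ⇒ 1;  out=∅∪out(1)=∅
  fail(15) 'bc': from fail(3)=0 chase 'c': 0 ⇒ 1;  out=∅∪out(1)=∅
  fail(19) 'ad': from fail(18)=0 chase 'd': 0 ⇒ 24;  out=∅∪out(24)=∅
  fail(25) 'da': from fail(24)=0 chase 'a': 0 ⇒ 18;  out=∅∪out(18)=∅
  fail(5) 'bda': from fail(4)=24 chase 'a': 24 ⇒ 25;  out=∅∪out(25)=∅
  fail(11) 'ecd': from fail(10)=1 chase 'd': 1→0 ⇒ 24;  out=∅∪out(24)=∅
  fail(16) 'bca': from fail(15)=1 chase 'a': 1→0 ⇒ 18;  out=∅∪out(18)=∅
  fail(20) 'add': from fail(19)=24 chase 'd': 24→0 ⇒ 24;  out=∅∪out(24)=∅
  fail(26) 'dac': from fail(25)=18 chase 'c': 18→0 ⇒ 1;  out=∅∪out(1)=∅
  fail(6) 'bdac': from fail(5)=25 chase 'c': 25 ⇒ 26;  out=∅∪out(26)=∅
  fail(12) 'ecdb': from fail(11)=24 chase 'b': 24→0 ⇒ 3;  out=∅∪out(3)=∅
  fail(17) 'bcaa': from fail(16)=18 chase 'a': 18→0 ⇒ 18;  out={4}∪out(18)={4}
  fail(21) 'adda': from fail(20)=24 chase 'a': 24 ⇒ 25;  out=∅∪out(25)=∅
  fail(27) 'dacc': from fail(26)=1 chase 'c': 1→0 ⇒ 1;  out=∅∪out(1)=∅
  fail(7) 'bdacc': from fail(6)=26 chase 'c': 26 ⇒ 27;  out=∅∪out(27)=∅
  fail(13) 'ecdbc': from fail(12)=3 chase 'c': 3 ⇒ 15;  out=∅∪out(15)=∅
  fail(22) 'addaa': from fail(21)=25 chase 'a': 25→18→0 ⇒ 18;  out=∅∪out(18)=∅
  fail(28) 'daccb': from fail(27)=1 chase 'b': 1→0 ⇒ 3;  out={6}∪out(3)={6}
  fail(8) 'bdaccb': from fail(7)=27 chase 'b': 27 ⇒ 28;  out={1}∪out(28)={1,6}
  fail(14) 'ecdbcc': from fail(13)=15 chase 'c': 15→1→0 ⇒ 1;  out={2}∪out(1)={2}
  fail(23) 'addaaa': from fail(22)=18 chase 'a': 18→0 ⇒ 18;  out={5}∪out(18)={5}

Scan:
pos 0 'b': at 3
pos 1 'a': at 18 ·f
pos 2 'd': at 19
pos 3 'd': at 20
pos 4 'a': at 21
pos 5 'a': at 22
pos 6 'a': at 23  emit P5@[1:6]
pos 7 'c': at 1 ·f
pos 8 'b': at 3 ·f
pos 9 'd': at 4
pos 10 'a': at 5
pos 11 'c': at 6
pos 12 'c': at 7
pos 13 'b': at 8  emit P1@[8:13],P6@[9:13]
pos 14 'd': at 4 ·f
pos 15 'e': at 9 ·f  emit P3@[15:15]
pos 16 'b': at 3 ·f
pos 17 'c': at 15
pos 18 'e': at 2 ·f  emit P0@[17:18],P3@[18:18]
pos 19 'd': at 24 ·f
pos 20 'c': at 1 ·f
pos 21 'd': at 24 ·f
pos 22 'a': at 25
pos 23 'c': at 26
pos 24 'c': at 27
pos 25 'b': at 28  emit P6@[21:25]
pos 26 'd': at 4 ·f
pos 27 'c': at 1 ·f
pos 28 'c': at 1 ·f
pos 29 'e': at 2  emit P0@[28:29],P3@[29:29]
pos 30 'c': at 10 ·f
pos 31 'd': at 11
pos 32 'e': at 9 ·f  emit P3@[32:32]
pos 33 'd': at 24 ·f
pos 34 'e': at 9 ·f  emit P3@[34:34]
pos 35 'c': at 10
pos 36 'd': at 11
pos 37 'b': at 12

Result: [[6,5],[13,1],[13,6],[15,3],[18,0],[18,3],[25,6],[29,0],[29,3],[32,3],[34,3]]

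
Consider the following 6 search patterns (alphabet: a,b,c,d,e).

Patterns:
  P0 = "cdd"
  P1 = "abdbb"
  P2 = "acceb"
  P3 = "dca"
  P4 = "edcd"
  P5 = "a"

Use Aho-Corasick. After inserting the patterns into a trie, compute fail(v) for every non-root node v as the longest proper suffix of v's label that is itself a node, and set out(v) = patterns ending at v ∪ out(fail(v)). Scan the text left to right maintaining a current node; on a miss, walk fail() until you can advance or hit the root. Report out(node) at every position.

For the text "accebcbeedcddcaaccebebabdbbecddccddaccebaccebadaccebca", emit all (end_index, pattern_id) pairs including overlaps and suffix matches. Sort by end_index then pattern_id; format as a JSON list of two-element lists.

Construct AC machine:
Trie nodes:
  n0 'ε': a→4 c→1 d→13 e→16
  n1 'c': d→2
  n2 'cd': d→3
  n3 'cdd': ·  [P0 ends]
  n4 'a': b→5 c→9  [P5 ends]
  n5 'ab': d→6
  n6 'abd': b→7
  n7 'abdb': b→8
  n8 'abdbb': ·  [P1 ends]
  n9 'ac': c→10
  n10 'acc': e→11
  n11 'acce': b→12
  n12 'acceb': ·  [P2 ends]
  n13 'd': c→14
  n14 'dc': a→15
  n15 'dca': ·  [P3 ends]
  n16 'e': d→17
  n17 'ed': c→18
  n18 'edc': d→19
  n19 'edcd': ·  [P4 ends]

BFS fail/out derivation:
  fail(1) 'c': from fail(0)=0 chase 'c': 0 ⇒ 0;  out=∅∪out(0)=∅
  fail(4) 'a': from fail(0)=0 chase 'a': 0 ⇒ 0;  out={5}∪out(0)={5}
  fail(13) 'd': from fail(0)=0 chase 'd': 0 ⇒ 0;  out=∅∪out(0)=∅
  fail(16) 'e': from fail(0)=0 chase 'e': 0 ⇒ 0;  out=∅∪out(0)=∅
  fail(2) 'cd': from fail(1)=0 chase 'd': 0 ⇒ 13;  out=∅∪out(13)=∅
  fail(5) 'ab': from fail(4)=0 chase 'b': 0 ⇒ 0;  out=∅∪out(0)=∅
  fail(9) 'ac': from fail(4)=0 chase 'c': 0 ⇒ 1;  out=∅∪out(1)=∅
  fail(14) 'dc': from fail(13)=0 chase 'c': 0 ⇒ 1;  out=∅∪out(1)=∅
  fail(17) 'ed': from fail(16)=0 chase 'd': 0 ⇒ 13;  out=∅∪out(13)=∅
  fail(3) 'cdd': from fail(2)=13 chase 'd': 13→0 ⇒ 13;  out={0}∪out(13)={0}
  fail(6) 'abd': from fail(5)=0 chase 'd': 0 ⇒ 13;  out=∅∪out(13)=∅
  fail(10) 'acc': from fail(9)=1 chase 'c': 1→0 ⇒ 1;  out=∅∪out(1)=∅
  fail(15) 'dca': from fail(14)=1 chase 'a': 1→0 ⇒ 4;  out={3}∪out(4)={3,5}
  fail(18) 'edc': from fail(17)=13 chase 'c': 13 ⇒ 14;  out=∅∪out(14)=∅
  fail(7) 'abdb': from fail(6)=13 chase 'b': 13→0 ⇒ 0;  out=∅∪out(0)=∅
  fail(11) 'acce': from fail(10)=1 chase 'e': 1→0 ⇒ 16;  out=∅∪out(16)=∅
  fail(19) 'edcd': from fail(18)=14 chase 'd': 14→1 ⇒ 2;  out={4}∪out(2)={4}
  fail(8) 'abdbb': from fail(7)=0 chase 'b': 0 ⇒ 0;  out={1}∪out(0)={1}
  fail(12) 'acceb': from fail(11)=16 chase 'b': 16→0 ⇒ 0;  out={2}∪out(0)={2}

Run:
pos 0 'a': at 4  → match P5@[0:0]
pos 1 'c': at 9
pos 2 'c': at 10
pos 3 'e': at 11
pos 4 'b': at 12  → match P2@[0:4]
pos 5 'c': at 1 (via fail)
pos 6 'b': at 0 (via fail)
pos 7 'e': at 16
pos 8 'e': at 16 (via fail)
pos 9 'd': at 17
pos 10 'c': at 18
pos 11 'd': at 19  → match P4@[8:11]
pos 12 'd': at 3 (via fail)  → match P0@[10:12]
pos 13 'c': at 14 (via fail)
pos 14 'a': at 15  → match P3@[12:14],P5@[14:14]
pos 15 'a': at 4 (via fail)  → match P5@[15:15]
pos 16 'c': at 9
pos 17 'c': at 10
pos 18 'e': at 11
pos 19 'b': at 12  → match P2@[15:19]
pos 20 'e': at 16 (via fail)
pos 21 'b': at 0 (via fail)
pos 22 'a': at 4  → match P5@[22:22]
pos 23 'b': at 5
pos 24 'd': at 6
pos 25 'b': at 7
pos 26 'b': at 8  → match P1@[22:26]
pos 27 'e': at 16 (via fail)
pos 28 'c': at 1 (via fail)
pos 29 'd': at 2
pos 30 'd': at 3  → match P0@[28:30]
pos 31 'c': at 14 (via fail)
pos 32 'c': at 1 (via fail)
pos 33 'd': at 2
pos 34 'd': at 3  → match P0@[32:34]
pos 35 'a': at 4 (via fail)  → match P5@[35:35]
pos 36 'c': at 9
pos 37 'c': at 10
pos 38 'e': at 11
pos 39 'b': at 12  → match P2@[35:39]
pos 40 'a': at 4 (via fail)  → match P5@[40:40]
pos 41 'c': at 9
pos 42 'c': at 10
pos 43 'e': at 11
pos 44 'b': at 12  → match P2@[40:44]
pos 45 'a': at 4 (via fail)  → match P5@[45:45]
pos 46 'd': at 13 (via fail)
pos 47 'a': at 4 (via fail)  → match P5@[47:47]
pos 48 'c': at 9
pos 49 'c': at 10
pos 50 'e': at 11
pos 51 'b': at 12  → match P2@[47:51]
pos 52 'c': at 1 (via fail)
pos 53 'a': at 4 (via fail)  → match P5@[53:53]

All matches (sorted): [[0,5],[4,2],[11,4],[12,0],[14,3],[14,5],[15,5],[19,2],[22,5],[26,1],[30,0],[34,0],[35,5],[39,2],[40,5],[44,2],[45,5],[47,5],[51,2],[53,5]]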